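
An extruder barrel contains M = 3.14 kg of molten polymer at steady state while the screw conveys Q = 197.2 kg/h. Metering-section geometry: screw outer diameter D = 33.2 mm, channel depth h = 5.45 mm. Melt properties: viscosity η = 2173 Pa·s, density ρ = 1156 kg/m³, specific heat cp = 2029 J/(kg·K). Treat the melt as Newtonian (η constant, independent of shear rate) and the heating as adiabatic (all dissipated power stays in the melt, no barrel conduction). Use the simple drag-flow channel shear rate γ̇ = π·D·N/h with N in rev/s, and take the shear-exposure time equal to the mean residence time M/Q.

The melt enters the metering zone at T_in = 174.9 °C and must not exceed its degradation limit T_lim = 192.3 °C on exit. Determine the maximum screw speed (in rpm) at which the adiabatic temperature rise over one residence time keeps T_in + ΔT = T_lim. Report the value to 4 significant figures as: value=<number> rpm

Convert throughput: Q = 197.2 kg/h = 197.2/3600 = 0.0547778 kg/s
t_res = M / Q_s = 3.14 ÷ 0.0547778 = 57.3225 s
Geometry in SI: D = 33.2 mm → 0.0332 m, h = 5.45 mm → 0.00545 m
ΔT_a = T_lim − T_in = 192.3 − 174.9 = 17.4 K
Invert ΔT = ηγ̇²t_res/(ρcp) for γ̇: γ̇_max² = ΔT_a ρ cp / (η t_res) = 17.4·1156·2029 / (2173·57.3225) = 327.645 s⁻²
γ̇_max = √327.645 = 18.101 s⁻¹
Solve γ̇ = πDN/h for N: N_max = γ̇_max·h/(π·D) = 18.101 × 0.00545 / (π × 0.0332) = 0.945825 rev/s = 56.7495 rpm

value=56.75 rpm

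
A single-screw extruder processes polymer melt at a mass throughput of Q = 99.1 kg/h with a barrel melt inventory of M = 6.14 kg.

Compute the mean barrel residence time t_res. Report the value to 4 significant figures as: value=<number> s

Convert throughput: Q = 99.1 kg/h = 99.1/3600 = 0.0275278 kg/s
t_res = M / Q_s = 6.14 ÷ 0.0275278 = 223.047 s

value=223.0 s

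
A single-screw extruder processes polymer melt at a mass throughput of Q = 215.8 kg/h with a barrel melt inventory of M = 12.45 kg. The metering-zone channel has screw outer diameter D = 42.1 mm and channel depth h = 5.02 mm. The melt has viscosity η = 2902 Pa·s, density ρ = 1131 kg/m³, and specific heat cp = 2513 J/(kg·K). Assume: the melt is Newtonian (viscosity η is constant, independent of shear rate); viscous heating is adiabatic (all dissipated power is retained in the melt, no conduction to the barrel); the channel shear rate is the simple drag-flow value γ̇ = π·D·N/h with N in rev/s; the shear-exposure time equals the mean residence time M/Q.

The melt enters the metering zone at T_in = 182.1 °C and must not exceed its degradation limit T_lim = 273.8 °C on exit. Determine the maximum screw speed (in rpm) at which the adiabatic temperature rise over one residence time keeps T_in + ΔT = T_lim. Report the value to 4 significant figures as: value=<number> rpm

Q_s = Q / 3600 = 215.8 / 3600 = 0.0599444 kg/s
t_res = M / Q_s = 12.45 ÷ 0.0599444 = 207.692 s
Geometry in SI: D = 42.1 mm → 0.0421 m, h = 5.02 mm → 0.00502 m
ΔT_a = T_lim − T_in = 273.8 − 182.1 = 91.7 K
Invert ΔT = ηγ̇²t_res/(ρcp) for γ̇: γ̇_max² = ΔT_a ρ cp / (η t_res) = 91.7·1131·2513 / (2902·207.692) = 432.421 s⁻²
γ̇_max = √432.421 = 20.7947 s⁻¹
N_max = γ̇_max h / (πD) = 20.7947·0.00502/(π·0.0421) = 0.789269 rev/s → ×60 = 47.3561 rpm

value=47.36 rpm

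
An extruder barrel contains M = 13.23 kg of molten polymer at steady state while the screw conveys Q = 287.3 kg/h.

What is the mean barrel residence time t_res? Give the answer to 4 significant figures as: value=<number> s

value=165.8 s

Throughput in SI: Q_s = 287.3 kg/h ÷ 3600 s/h = 0.0798056 kg/s
t_res = M / Q_s = 13.23 / 0.0798056 = 165.778 s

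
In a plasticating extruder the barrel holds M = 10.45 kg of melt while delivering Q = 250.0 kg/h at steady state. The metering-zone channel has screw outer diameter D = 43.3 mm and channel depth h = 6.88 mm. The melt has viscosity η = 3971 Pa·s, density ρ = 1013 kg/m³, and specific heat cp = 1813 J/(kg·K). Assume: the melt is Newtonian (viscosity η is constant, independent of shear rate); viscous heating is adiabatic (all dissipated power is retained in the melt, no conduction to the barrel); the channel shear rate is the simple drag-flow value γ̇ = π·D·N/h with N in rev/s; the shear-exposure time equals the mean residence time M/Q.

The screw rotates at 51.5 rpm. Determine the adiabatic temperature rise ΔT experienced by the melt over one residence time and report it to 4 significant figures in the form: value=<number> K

value=93.71 K

Convert throughput: Q = 250.0 kg/h = 250.0/3600 = 0.0694444 kg/s
t_res = M / Q_s = 10.45 ÷ 0.0694444 = 150.48 s
D = 43.3 mm = 0.0433 m;  h = 6.88 mm = 0.00688 m;  N = 51.5 rpm / 60 = 0.858333 rev/s
Shear rate: γ̇ = πDN/h = π·0.0433·0.858333/0.00688 = 16.9709 s⁻¹
ΔT = η·γ̇²·t_res/(ρ·cp) = [3971 × 16.9709² × 150.48] / [1013 × 1813] = 93.7092 K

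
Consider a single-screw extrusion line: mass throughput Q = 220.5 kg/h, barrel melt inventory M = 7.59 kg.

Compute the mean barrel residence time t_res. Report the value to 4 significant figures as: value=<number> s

Convert throughput: Q = 220.5 kg/h = 220.5/3600 = 0.06125 kg/s
Mean residence time: t_res = M/Q_s = 7.59 kg / 0.06125 kg/s = 123.918 s

value=123.9 s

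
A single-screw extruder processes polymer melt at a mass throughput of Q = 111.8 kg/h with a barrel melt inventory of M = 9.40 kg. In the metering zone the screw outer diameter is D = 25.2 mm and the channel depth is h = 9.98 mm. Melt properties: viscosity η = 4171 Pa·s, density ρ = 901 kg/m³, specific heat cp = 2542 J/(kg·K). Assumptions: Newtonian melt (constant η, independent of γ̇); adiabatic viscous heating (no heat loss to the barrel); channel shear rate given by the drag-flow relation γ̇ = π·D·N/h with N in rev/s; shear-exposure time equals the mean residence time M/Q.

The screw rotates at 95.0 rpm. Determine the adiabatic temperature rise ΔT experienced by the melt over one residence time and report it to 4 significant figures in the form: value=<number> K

Convert throughput: Q = 111.8 kg/h = 111.8/3600 = 0.0310556 kg/s
Mean residence time: t_res = M/Q_s = 9.40 kg / 0.0310556 kg/s = 302.683 s
D = 25.2 mm = 0.0252 m;  h = 9.98 mm = 0.00998 m;  N = 95.0 rpm / 60 = 1.58333 rev/s
γ̇ = π·D·N / h = π · 0.0252 · 1.58333 / 0.00998 = 12.5601 s⁻¹
ΔT = η·γ̇²·t_res / (ρ·cp) = 4171 · (12.5601)² · 302.683 / (901 · 2542) = 86.9587 K

value=86.96 K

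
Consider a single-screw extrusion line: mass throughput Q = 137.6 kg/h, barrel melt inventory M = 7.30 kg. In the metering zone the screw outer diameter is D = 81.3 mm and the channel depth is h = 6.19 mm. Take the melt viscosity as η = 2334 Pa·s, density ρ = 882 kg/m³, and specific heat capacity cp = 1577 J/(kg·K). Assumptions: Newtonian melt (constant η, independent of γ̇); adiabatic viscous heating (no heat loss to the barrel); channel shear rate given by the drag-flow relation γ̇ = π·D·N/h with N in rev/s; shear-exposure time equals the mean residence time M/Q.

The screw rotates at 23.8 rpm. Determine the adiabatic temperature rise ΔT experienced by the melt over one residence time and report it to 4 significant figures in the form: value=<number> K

Throughput in SI: Q_s = 137.6 kg/h ÷ 3600 s/h = 0.0382222 kg/s
Mean residence time: t_res = M/Q_s = 7.30 kg / 0.0382222 kg/s = 190.988 s
Geometry in metres: D = 81.3 mm → 0.0813 m, h = 6.19 mm → 0.00619 m; screw speed N = 23.8 rpm = 0.396667 rev/s
Shear rate: γ̇ = πDN/h = π·0.0813·0.396667/0.00619 = 16.3672 s⁻¹
Adiabatic rise: ΔT = η γ̇² t_res / (ρ cp) = 2334·(16.3672)²·190.988 / (882·1577) = 85.8536 K

value=85.85 K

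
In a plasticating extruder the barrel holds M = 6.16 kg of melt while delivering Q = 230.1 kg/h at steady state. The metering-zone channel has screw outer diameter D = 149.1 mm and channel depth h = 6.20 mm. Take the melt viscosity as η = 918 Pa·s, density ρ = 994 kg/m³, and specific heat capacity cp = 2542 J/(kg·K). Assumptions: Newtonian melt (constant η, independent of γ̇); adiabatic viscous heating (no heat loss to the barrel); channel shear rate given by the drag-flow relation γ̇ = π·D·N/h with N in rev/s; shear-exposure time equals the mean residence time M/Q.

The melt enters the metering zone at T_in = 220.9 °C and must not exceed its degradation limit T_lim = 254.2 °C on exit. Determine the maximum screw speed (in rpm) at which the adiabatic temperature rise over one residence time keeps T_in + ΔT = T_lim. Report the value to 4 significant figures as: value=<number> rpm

value=24.49 rpm

Throughput in SI: Q_s = 230.1 kg/h ÷ 3600 s/h = 0.0639167 kg/s
t_res = M / Q_s = 6.16 ÷ 0.0639167 = 96.3755 s
D = 149.1 mm = 0.1491 m;  h = 6.20 mm = 0.0062 m
Allowable rise: ΔT_a = T_lim − T_in = 254.2 − 220.9 = 33.3 K
γ̇_max² = ΔT_a·ρ·cp / (η·t_res) = [33.3 × 994 × 2542] / [918 × 96.3755] = 951.036 s⁻²
Take the square root: γ̇_max = √(951.036) = 30.8389 s⁻¹
Solve γ̇ = πDN/h for N: N_max = γ̇_max·h/(π·D) = 30.8389 × 0.0062 / (π × 0.1491) = 0.40819 rev/s = 24.4914 rpm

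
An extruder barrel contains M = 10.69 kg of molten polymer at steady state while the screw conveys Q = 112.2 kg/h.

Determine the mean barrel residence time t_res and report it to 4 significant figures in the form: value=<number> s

value=343.0 s

Convert throughput: Q = 112.2 kg/h = 112.2/3600 = 0.0311667 kg/s
t_res = M / Q_s = 10.69 ÷ 0.0311667 = 342.995 s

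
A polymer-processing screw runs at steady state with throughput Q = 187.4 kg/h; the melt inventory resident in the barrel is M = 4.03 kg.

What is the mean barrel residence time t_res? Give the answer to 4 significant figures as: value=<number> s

Q_s = Q / 3600 = 187.4 / 3600 = 0.0520556 kg/s
t_res = M / Q_s = 4.03 ÷ 0.0520556 = 77.4173 s

value=77.42 s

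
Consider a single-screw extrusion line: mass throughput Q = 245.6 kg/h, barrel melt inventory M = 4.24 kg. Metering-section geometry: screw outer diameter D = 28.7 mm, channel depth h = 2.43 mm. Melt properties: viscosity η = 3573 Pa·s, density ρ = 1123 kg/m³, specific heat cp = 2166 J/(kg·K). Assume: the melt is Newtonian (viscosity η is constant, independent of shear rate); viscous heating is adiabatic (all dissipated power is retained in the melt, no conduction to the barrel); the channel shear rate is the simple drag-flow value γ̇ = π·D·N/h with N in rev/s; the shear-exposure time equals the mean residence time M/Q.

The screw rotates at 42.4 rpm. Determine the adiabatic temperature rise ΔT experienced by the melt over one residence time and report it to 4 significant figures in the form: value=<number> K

value=62.76 K

Convert throughput: Q = 245.6 kg/h = 245.6/3600 = 0.0682222 kg/s
Mean residence time: t_res = M/Q_s = 4.24 kg / 0.0682222 kg/s = 62.1498 s
Convert to SI: D = 0.0287 m, h = 0.00243 m, N = 42.4/60 = 0.706667 rev/s
Shear rate: γ̇ = πDN/h = π·0.0287·0.706667/0.00243 = 26.2204 s⁻¹
ΔT = η·γ̇²·t_res / (ρ·cp) = 3573 · (26.2204)² · 62.1498 / (1123 · 2166) = 62.7646 K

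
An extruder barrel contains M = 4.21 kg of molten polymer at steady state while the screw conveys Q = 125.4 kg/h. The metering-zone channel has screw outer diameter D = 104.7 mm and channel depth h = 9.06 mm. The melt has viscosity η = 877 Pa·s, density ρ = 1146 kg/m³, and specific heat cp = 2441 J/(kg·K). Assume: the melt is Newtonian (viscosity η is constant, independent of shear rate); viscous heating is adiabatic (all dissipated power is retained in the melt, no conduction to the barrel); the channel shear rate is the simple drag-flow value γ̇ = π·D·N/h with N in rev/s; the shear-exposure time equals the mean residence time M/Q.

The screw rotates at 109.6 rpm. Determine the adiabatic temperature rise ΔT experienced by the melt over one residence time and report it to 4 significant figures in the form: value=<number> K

value=166.6 K

Throughput in SI: Q_s = 125.4 kg/h ÷ 3600 s/h = 0.0348333 kg/s
t_res = M / Q_s = 4.21 / 0.0348333 = 120.861 s
D = 104.7 mm = 0.1047 m;  h = 9.06 mm = 0.00906 m;  N = 109.6 rpm / 60 = 1.82667 rev/s
Shear rate: γ̇ = πDN/h = π·0.1047·1.82667/0.00906 = 66.3174 s⁻¹
ΔT = η·γ̇²·t_res/(ρ·cp) = [877 × 66.3174² × 120.861] / [1146 × 2441] = 166.644 K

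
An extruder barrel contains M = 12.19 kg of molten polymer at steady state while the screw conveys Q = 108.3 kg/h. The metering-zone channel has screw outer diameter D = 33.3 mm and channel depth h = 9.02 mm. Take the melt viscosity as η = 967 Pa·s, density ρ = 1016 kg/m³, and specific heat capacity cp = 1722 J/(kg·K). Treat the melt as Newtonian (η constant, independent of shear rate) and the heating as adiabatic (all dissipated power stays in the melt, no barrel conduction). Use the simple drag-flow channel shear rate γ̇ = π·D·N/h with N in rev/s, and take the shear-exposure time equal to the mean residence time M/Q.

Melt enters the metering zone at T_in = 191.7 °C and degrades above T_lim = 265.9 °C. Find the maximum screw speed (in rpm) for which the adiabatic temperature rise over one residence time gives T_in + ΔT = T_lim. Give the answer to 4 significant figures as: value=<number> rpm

Convert throughput: Q = 108.3 kg/h = 108.3/3600 = 0.0300833 kg/s
t_res = M / Q_s = 12.19 / 0.0300833 = 405.208 s
Convert to metres: D = 0.0333 m, h = 0.00902 m
ΔT_a = T_lim − T_in = 265.9 − 191.7 = 74.2 K
γ̇_max² = ΔT_a·ρ·cp/(η·t_res) = 74.2·1016·1722/(967·405.208) = 331.304 s⁻²
γ̇_max = sqrt(331.304) = 18.2018 s⁻¹
N_max = γ̇_max h / (πD) = 18.2018·0.00902/(π·0.0333) = 1.56937 rev/s → ×60 = 94.1623 rpm

value=94.16 rpm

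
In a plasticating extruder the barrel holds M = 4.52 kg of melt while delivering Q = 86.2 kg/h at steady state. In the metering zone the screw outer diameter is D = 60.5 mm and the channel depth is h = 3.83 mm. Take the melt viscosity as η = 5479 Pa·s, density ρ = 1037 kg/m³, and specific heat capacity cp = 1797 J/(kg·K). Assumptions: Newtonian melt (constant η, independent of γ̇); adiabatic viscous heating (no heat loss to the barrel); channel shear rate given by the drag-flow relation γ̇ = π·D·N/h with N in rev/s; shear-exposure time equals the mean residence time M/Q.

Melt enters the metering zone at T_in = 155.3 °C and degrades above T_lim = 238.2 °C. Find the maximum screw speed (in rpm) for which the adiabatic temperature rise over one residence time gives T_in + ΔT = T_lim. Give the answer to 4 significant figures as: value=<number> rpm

value=14.78 rpm

Throughput in SI: Q_s = 86.2 kg/h ÷ 3600 s/h = 0.0239444 kg/s
t_res = M / Q_s = 4.52 ÷ 0.0239444 = 188.77 s
Convert to metres: D = 0.0605 m, h = 0.00383 m
Allowable rise: ΔT_a = T_lim − T_in = 238.2 − 155.3 = 82.9 K
γ̇_max² = ΔT_a·ρ·cp / (η·t_res) = [82.9 × 1037 × 1797] / [5479 × 188.77] = 149.364 s⁻²
γ̇_max = √149.364 = 12.2215 s⁻¹
Solve γ̇ = πDN/h for N: N_max = γ̇_max·h/(π·D) = 12.2215 × 0.00383 / (π × 0.0605) = 0.246273 rev/s = 14.7764 rpm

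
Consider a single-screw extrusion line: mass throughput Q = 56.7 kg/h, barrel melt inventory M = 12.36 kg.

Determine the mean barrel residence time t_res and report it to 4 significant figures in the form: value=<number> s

value=784.8 s

Convert throughput: Q = 56.7 kg/h = 56.7/3600 = 0.01575 kg/s
Mean residence time: t_res = M/Q_s = 12.36 kg / 0.01575 kg/s = 784.762 s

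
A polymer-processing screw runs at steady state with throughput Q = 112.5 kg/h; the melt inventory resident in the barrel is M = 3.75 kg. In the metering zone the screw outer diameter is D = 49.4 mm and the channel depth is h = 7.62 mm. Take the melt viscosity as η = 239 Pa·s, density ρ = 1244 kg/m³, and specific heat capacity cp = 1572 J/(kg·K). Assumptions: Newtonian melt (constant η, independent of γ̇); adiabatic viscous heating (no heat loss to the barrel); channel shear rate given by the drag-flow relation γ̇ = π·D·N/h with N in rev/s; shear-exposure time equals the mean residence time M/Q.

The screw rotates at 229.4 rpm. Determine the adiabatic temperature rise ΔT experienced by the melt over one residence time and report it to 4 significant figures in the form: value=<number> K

Throughput in SI: Q_s = 112.5 kg/h ÷ 3600 s/h = 0.03125 kg/s
Mean residence time: t_res = M/Q_s = 3.75 kg / 0.03125 kg/s = 120 s
Geometry in metres: D = 49.4 mm → 0.0494 m, h = 7.62 mm → 0.00762 m; screw speed N = 229.4 rpm = 3.82333 rev/s
Shear rate: γ̇ = πDN/h = π·0.0494·3.82333/0.00762 = 77.8689 s⁻¹
ΔT = η·γ̇²·t_res / (ρ·cp) = 239 · (77.8689)² · 120 / (1244 · 1572) = 88.9271 K

value=88.93 K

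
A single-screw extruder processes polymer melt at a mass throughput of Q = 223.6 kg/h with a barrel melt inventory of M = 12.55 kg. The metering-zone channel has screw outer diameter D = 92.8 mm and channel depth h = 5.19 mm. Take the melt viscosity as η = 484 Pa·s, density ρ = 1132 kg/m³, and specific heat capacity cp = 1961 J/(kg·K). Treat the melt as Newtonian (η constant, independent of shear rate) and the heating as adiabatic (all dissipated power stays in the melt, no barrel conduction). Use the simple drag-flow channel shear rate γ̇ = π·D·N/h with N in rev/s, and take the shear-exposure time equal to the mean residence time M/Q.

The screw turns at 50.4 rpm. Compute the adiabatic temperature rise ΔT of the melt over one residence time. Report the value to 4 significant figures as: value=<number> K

Throughput in SI: Q_s = 223.6 kg/h ÷ 3600 s/h = 0.0621111 kg/s
Mean residence time: t_res = M/Q_s = 12.55 kg / 0.0621111 kg/s = 202.057 s
D = 92.8 mm = 0.0928 m;  h = 5.19 mm = 0.00519 m;  N = 50.4 rpm / 60 = 0.84 rev/s
γ̇ = π D N / h = (π)(0.0928)(0.84) / 0.00519 = 47.1856 s⁻¹
ΔT = η·γ̇²·t_res / (ρ·cp) = 484 · (47.1856)² · 202.057 / (1132 · 1961) = 98.0879 K

value=98.09 K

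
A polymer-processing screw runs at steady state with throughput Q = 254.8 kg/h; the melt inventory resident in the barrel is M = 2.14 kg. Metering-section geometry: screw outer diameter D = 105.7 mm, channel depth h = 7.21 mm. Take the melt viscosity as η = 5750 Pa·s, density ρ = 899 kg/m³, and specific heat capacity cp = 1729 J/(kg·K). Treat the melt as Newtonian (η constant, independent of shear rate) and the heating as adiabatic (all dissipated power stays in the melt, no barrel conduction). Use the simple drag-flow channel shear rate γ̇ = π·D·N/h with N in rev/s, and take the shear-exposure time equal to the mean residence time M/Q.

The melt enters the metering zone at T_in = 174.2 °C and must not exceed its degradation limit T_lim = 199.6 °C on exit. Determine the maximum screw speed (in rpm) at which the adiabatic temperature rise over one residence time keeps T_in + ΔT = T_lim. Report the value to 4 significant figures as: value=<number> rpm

value=19.63 rpm

Q_s = Q / 3600 = 254.8 / 3600 = 0.0707778 kg/s
Mean residence time: t_res = M/Q_s = 2.14 kg / 0.0707778 kg/s = 30.2355 s
Geometry in SI: D = 105.7 mm → 0.1057 m, h = 7.21 mm → 0.00721 m
Allowable rise: ΔT_a = T_lim − T_in = 199.6 − 174.2 = 25.4 K
Invert ΔT = ηγ̇²t_res/(ρcp) for γ̇: γ̇_max² = ΔT_a ρ cp / (η t_res) = 25.4·899·1729 / (5750·30.2355) = 227.093 s⁻²
Take the square root: γ̇_max = √(227.093) = 15.0696 s⁻¹
Solve γ̇ = πDN/h for N: N_max = γ̇_max·h/(π·D) = 15.0696 × 0.00721 / (π × 0.1057) = 0.327199 rev/s = 19.632 rpm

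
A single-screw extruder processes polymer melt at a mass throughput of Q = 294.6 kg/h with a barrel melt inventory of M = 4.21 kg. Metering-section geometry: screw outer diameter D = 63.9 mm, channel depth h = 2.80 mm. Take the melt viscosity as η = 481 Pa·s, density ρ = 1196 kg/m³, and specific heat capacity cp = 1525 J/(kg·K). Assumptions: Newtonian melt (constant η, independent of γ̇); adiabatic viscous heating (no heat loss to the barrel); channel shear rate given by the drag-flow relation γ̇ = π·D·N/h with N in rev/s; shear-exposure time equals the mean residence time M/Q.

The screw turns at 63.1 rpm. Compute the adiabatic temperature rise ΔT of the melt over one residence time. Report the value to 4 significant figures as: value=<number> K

Convert throughput: Q = 294.6 kg/h = 294.6/3600 = 0.0818333 kg/s
Mean residence time: t_res = M/Q_s = 4.21 kg / 0.0818333 kg/s = 51.446 s
Geometry in metres: D = 63.9 mm → 0.0639 m, h = 2.80 mm → 0.0028 m; screw speed N = 63.1 rpm = 1.05167 rev/s
Shear rate: γ̇ = πDN/h = π·0.0639·1.05167/0.0028 = 75.3999 s⁻¹
Adiabatic rise: ΔT = η γ̇² t_res / (ρ cp) = 481·(75.3999)²·51.446 / (1196·1525) = 77.1325 K

value=77.13 K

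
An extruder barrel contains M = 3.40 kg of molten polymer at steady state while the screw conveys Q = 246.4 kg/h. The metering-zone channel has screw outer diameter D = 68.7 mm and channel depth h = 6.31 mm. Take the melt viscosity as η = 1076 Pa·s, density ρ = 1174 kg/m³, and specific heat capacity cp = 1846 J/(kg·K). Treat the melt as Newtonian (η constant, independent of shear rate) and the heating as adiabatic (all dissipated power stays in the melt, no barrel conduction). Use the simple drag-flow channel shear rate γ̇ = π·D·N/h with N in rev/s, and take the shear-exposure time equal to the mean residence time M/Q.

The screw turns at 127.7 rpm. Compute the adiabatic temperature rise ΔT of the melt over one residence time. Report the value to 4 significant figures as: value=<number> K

Throughput in SI: Q_s = 246.4 kg/h ÷ 3600 s/h = 0.0684444 kg/s
Mean residence time: t_res = M/Q_s = 3.40 kg / 0.0684444 kg/s = 49.6753 s
Convert to SI: D = 0.0687 m, h = 0.00631 m, N = 127.7/60 = 2.12833 rev/s
γ̇ = π D N / h = (π)(0.0687)(2.12833) / 0.00631 = 72.7976 s⁻¹
Adiabatic rise: ΔT = η γ̇² t_res / (ρ cp) = 1076·(72.7976)²·49.6753 / (1174·1846) = 130.703 K

value=130.7 K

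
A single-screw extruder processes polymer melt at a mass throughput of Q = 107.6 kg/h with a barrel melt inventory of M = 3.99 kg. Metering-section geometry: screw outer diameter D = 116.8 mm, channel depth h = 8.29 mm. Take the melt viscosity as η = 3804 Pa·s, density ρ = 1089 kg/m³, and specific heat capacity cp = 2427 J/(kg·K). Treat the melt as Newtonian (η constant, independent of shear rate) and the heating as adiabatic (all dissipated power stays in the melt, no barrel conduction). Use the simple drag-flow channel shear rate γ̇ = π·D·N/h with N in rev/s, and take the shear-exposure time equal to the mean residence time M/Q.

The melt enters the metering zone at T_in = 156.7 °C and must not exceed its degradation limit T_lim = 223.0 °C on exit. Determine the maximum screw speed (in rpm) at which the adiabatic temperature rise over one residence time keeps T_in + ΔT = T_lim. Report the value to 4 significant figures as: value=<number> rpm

value=25.18 rpm

Q_s = Q / 3600 = 107.6 / 3600 = 0.0298889 kg/s
t_res = M / Q_s = 3.99 / 0.0298889 = 133.494 s
Geometry in SI: D = 116.8 mm → 0.1168 m, h = 8.29 mm → 0.00829 m
ΔT_a = T_lim − T_in = 223.0 − 156.7 = 66.3 K
γ̇_max² = ΔT_a·ρ·cp / (η·t_res) = [66.3 × 1089 × 2427] / [3804 × 133.494] = 345.07 s⁻²
γ̇_max = sqrt(345.07) = 18.5761 s⁻¹
Solve γ̇ = πDN/h for N: N_max = γ̇_max·h/(π·D) = 18.5761 × 0.00829 / (π × 0.1168) = 0.419677 rev/s = 25.1806 rpm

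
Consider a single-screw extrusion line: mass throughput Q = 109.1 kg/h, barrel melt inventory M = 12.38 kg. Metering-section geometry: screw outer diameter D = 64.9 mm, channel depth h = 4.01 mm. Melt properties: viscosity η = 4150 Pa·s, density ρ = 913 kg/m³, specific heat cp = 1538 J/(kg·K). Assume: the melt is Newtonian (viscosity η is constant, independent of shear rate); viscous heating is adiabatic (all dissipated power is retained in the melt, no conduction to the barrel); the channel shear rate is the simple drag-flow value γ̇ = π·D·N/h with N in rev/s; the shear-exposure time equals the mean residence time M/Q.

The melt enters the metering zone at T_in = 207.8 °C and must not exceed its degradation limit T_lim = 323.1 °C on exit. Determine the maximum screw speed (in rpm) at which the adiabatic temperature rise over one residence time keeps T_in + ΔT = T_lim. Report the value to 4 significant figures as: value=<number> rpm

Throughput in SI: Q_s = 109.1 kg/h ÷ 3600 s/h = 0.0303056 kg/s
t_res = M / Q_s = 12.38 / 0.0303056 = 408.506 s
Convert to metres: D = 0.0649 m, h = 0.00401 m
ΔT_a = T_lim − T_in = 323.1 °C − 207.8 °C = 115.3 K
Invert ΔT = ηγ̇²t_res/(ρcp) for γ̇: γ̇_max² = ΔT_a ρ cp / (η t_res) = 115.3·913·1538 / (4150·408.506) = 95.5014 s⁻²
Take the square root: γ̇_max = √(95.5014) = 9.77248 s⁻¹
Solve γ̇ = πDN/h for N: N_max = γ̇_max·h/(π·D) = 9.77248 × 0.00401 / (π × 0.0649) = 0.192201 rev/s = 11.532 rpm

value=11.53 rpm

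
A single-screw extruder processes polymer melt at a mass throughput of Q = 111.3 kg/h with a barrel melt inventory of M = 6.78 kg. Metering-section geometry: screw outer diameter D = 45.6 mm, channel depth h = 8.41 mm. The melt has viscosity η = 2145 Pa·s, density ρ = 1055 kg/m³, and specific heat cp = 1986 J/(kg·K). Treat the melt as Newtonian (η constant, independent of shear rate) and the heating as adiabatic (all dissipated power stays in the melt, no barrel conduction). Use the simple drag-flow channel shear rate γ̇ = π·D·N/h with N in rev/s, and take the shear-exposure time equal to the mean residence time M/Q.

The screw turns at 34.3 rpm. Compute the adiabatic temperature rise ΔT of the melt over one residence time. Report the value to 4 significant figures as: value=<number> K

value=21.29 K

Throughput in SI: Q_s = 111.3 kg/h ÷ 3600 s/h = 0.0309167 kg/s
t_res = M / Q_s = 6.78 / 0.0309167 = 219.299 s
Convert to SI: D = 0.0456 m, h = 0.00841 m, N = 34.3/60 = 0.571667 rev/s
γ̇ = π D N / h = (π)(0.0456)(0.571667) / 0.00841 = 9.73782 s⁻¹
ΔT = η·γ̇²·t_res/(ρ·cp) = [2145 × 9.73782² × 219.299] / [1055 × 1986] = 21.289 K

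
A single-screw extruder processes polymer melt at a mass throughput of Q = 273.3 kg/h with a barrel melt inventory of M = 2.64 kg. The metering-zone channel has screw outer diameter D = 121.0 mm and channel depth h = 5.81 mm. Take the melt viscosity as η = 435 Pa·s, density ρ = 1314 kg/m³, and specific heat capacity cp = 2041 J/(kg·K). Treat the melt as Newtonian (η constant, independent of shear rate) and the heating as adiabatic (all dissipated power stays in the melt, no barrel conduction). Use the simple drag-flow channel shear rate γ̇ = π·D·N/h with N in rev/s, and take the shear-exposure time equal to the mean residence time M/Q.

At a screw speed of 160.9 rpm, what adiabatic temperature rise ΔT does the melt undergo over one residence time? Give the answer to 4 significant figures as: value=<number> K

Throughput in SI: Q_s = 273.3 kg/h ÷ 3600 s/h = 0.0759167 kg/s
t_res = M / Q_s = 2.64 ÷ 0.0759167 = 34.775 s
D = 121.0 mm = 0.121 m;  h = 5.81 mm = 0.00581 m;  N = 160.9 rpm / 60 = 2.68167 rev/s
Shear rate: γ̇ = πDN/h = π·0.121·2.68167/0.00581 = 175.454 s⁻¹
ΔT = η·γ̇²·t_res / (ρ·cp) = 435 · (175.454)² · 34.775 / (1314 · 2041) = 173.638 K

value=173.6 K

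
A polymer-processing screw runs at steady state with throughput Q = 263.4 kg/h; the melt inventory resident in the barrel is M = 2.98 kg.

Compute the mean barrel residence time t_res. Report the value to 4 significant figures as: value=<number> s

Throughput in SI: Q_s = 263.4 kg/h ÷ 3600 s/h = 0.0731667 kg/s
t_res = M / Q_s = 2.98 ÷ 0.0731667 = 40.7289 s

value=40.73 s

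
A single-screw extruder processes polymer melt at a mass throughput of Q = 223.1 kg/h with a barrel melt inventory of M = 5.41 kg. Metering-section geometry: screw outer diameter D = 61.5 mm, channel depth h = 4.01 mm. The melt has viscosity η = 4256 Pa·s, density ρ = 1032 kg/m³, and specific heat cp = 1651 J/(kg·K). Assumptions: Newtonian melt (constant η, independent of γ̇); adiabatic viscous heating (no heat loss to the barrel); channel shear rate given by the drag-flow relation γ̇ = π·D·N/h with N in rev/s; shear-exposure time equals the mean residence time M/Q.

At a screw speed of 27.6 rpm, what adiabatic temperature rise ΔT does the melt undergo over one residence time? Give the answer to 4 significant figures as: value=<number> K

Q_s = Q / 3600 = 223.1 / 3600 = 0.0619722 kg/s
t_res = M / Q_s = 5.41 ÷ 0.0619722 = 87.2972 s
D = 61.5 mm = 0.0615 m;  h = 4.01 mm = 0.00401 m;  N = 27.6 rpm / 60 = 0.46 rev/s
γ̇ = π D N / h = (π)(0.0615)(0.46) / 0.00401 = 22.1635 s⁻¹
ΔT = η·γ̇²·t_res/(ρ·cp) = [4256 × 22.1635² × 87.2972] / [1032 × 1651] = 107.115 K

value=107.1 K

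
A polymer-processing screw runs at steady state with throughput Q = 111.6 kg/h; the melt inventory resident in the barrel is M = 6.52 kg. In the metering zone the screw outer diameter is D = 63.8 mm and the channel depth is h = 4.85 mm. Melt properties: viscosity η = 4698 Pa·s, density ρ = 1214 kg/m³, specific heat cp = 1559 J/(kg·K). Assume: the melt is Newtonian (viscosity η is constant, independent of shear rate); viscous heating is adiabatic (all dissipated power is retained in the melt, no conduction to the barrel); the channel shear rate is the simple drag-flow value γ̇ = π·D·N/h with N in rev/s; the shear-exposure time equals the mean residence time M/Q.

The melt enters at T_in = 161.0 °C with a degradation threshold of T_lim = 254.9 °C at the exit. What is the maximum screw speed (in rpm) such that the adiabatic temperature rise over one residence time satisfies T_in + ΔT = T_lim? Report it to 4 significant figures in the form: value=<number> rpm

Q_s = Q / 3600 = 111.6 / 3600 = 0.031 kg/s
Mean residence time: t_res = M/Q_s = 6.52 kg / 0.031 kg/s = 210.323 s
Convert to metres: D = 0.0638 m, h = 0.00485 m
ΔT_a = T_lim − T_in = 254.9 − 161.0 = 93.9 K
Invert ΔT = ηγ̇²t_res/(ρcp) for γ̇: γ̇_max² = ΔT_a ρ cp / (η t_res) = 93.9·1214·1559 / (4698·210.323) = 179.859 s⁻²
γ̇_max = √179.859 = 13.4111 s⁻¹
N_max = γ̇_max·h / (π·D) = 13.4111 · 0.00485 / (π · 0.0638) = 0.324517 rev/s = 19.471 rpm

value=19.47 rpm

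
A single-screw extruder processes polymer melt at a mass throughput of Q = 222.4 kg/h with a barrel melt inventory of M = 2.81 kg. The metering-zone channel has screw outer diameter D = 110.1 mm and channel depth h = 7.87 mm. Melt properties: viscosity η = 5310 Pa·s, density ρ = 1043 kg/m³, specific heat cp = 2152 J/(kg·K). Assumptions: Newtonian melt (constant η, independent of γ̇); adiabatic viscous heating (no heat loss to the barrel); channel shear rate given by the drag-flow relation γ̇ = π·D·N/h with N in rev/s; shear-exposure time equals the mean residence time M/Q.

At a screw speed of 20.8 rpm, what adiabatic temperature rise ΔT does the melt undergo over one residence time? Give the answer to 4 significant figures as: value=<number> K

value=24.98 K

Convert throughput: Q = 222.4 kg/h = 222.4/3600 = 0.0617778 kg/s
Mean residence time: t_res = M/Q_s = 2.81 kg / 0.0617778 kg/s = 45.4856 s
Geometry in metres: D = 110.1 mm → 0.1101 m, h = 7.87 mm → 0.00787 m; screw speed N = 20.8 rpm = 0.346667 rev/s
Shear rate: γ̇ = πDN/h = π·0.1101·0.346667/0.00787 = 15.2361 s⁻¹
ΔT = η·γ̇²·t_res/(ρ·cp) = [5310 × 15.2361² × 45.4856] / [1043 × 2152] = 24.9799 K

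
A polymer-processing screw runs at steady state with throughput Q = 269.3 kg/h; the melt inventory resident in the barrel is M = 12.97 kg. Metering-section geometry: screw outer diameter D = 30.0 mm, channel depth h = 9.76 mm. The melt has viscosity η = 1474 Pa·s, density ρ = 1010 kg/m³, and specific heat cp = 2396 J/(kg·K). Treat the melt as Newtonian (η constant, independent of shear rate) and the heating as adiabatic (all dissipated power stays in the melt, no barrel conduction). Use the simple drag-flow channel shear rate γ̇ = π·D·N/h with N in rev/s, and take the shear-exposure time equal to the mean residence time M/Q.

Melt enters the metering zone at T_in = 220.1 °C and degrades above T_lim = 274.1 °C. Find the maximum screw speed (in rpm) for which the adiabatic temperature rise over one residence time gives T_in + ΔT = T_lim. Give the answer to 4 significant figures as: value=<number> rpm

Throughput in SI: Q_s = 269.3 kg/h ÷ 3600 s/h = 0.0748056 kg/s
Mean residence time: t_res = M/Q_s = 12.97 kg / 0.0748056 kg/s = 173.383 s
Convert to metres: D = 0.03 m, h = 0.00976 m
ΔT_a = T_lim − T_in = 274.1 °C − 220.1 °C = 54 K
Invert ΔT = ηγ̇²t_res/(ρcp) for γ̇: γ̇_max² = ΔT_a ρ cp / (η t_res) = 54·1010·2396 / (1474·173.383) = 511.327 s⁻²
γ̇_max = √511.327 = 22.6125 s⁻¹
Solve γ̇ = πDN/h for N: N_max = γ̇_max·h/(π·D) = 22.6125 × 0.00976 / (π × 0.03) = 2.34168 rev/s = 140.501 rpm

value=140.5 rpm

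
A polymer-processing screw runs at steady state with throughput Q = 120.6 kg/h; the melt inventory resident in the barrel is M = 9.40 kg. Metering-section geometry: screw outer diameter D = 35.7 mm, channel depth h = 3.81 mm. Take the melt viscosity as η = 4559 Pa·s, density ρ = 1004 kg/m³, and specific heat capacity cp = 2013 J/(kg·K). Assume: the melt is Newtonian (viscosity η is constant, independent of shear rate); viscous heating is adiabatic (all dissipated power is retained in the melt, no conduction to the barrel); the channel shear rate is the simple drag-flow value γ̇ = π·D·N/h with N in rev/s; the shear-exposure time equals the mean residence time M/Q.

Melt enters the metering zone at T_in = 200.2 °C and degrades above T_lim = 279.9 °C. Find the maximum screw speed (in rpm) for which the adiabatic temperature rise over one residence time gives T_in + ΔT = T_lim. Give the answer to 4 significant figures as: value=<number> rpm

value=22.87 rpm

Throughput in SI: Q_s = 120.6 kg/h ÷ 3600 s/h = 0.0335 kg/s
Mean residence time: t_res = M/Q_s = 9.40 kg / 0.0335 kg/s = 280.597 s
D = 35.7 mm = 0.0357 m;  h = 3.81 mm = 0.00381 m
Allowable rise: ΔT_a = T_lim − T_in = 279.9 − 200.2 = 79.7 K
γ̇_max² = ΔT_a·ρ·cp / (η·t_res) = [79.7 × 1004 × 2013] / [4559 × 280.597] = 125.917 s⁻²
γ̇_max = sqrt(125.917) = 11.2213 s⁻¹
N_max = γ̇_max h / (πD) = 11.2213·0.00381/(π·0.0357) = 0.381196 rev/s → ×60 = 22.8718 rpm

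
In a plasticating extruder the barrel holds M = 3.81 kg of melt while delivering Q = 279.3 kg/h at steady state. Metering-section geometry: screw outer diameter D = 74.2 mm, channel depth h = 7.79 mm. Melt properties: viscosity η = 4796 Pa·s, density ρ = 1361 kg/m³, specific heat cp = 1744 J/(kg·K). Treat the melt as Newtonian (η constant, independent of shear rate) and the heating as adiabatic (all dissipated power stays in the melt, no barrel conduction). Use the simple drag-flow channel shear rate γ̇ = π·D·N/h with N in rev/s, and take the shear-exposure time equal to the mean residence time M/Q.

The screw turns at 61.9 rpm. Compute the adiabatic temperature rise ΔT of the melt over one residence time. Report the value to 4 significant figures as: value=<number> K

Throughput in SI: Q_s = 279.3 kg/h ÷ 3600 s/h = 0.0775833 kg/s
t_res = M / Q_s = 3.81 / 0.0775833 = 49.1085 s
Geometry in metres: D = 74.2 mm → 0.0742 m, h = 7.79 mm → 0.00779 m; screw speed N = 61.9 rpm = 1.03167 rev/s
γ̇ = π D N / h = (π)(0.0742)(1.03167) / 0.00779 = 30.8714 s⁻¹
Adiabatic rise: ΔT = η γ̇² t_res / (ρ cp) = 4796·(30.8714)²·49.1085 / (1361·1744) = 94.5676 K

value=94.57 K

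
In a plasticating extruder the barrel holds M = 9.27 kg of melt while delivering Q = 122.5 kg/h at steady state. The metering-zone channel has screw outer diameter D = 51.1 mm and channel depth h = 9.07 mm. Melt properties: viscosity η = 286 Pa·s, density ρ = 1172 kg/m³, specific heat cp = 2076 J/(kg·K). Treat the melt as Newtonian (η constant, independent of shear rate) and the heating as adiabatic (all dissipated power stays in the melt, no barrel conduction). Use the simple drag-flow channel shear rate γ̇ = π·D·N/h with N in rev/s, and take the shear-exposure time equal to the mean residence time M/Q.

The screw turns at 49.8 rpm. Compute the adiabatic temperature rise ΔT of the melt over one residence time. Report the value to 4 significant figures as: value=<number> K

Q_s = Q / 3600 = 122.5 / 3600 = 0.0340278 kg/s
t_res = M / Q_s = 9.27 / 0.0340278 = 272.424 s
D = 51.1 mm = 0.0511 m;  h = 9.07 mm = 0.00907 m;  N = 49.8 rpm / 60 = 0.83 rev/s
γ̇ = π·D·N / h = π · 0.0511 · 0.83 / 0.00907 = 14.6907 s⁻¹
Adiabatic rise: ΔT = η γ̇² t_res / (ρ cp) = 286·(14.6907)²·272.424 / (1172·2076) = 6.91099 K

value=6.911 K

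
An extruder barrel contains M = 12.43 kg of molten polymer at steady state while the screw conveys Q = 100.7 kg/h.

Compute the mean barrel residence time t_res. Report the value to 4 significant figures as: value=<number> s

value=444.4 s

Q_s = Q / 3600 = 100.7 / 3600 = 0.0279722 kg/s
t_res = M / Q_s = 12.43 ÷ 0.0279722 = 444.369 s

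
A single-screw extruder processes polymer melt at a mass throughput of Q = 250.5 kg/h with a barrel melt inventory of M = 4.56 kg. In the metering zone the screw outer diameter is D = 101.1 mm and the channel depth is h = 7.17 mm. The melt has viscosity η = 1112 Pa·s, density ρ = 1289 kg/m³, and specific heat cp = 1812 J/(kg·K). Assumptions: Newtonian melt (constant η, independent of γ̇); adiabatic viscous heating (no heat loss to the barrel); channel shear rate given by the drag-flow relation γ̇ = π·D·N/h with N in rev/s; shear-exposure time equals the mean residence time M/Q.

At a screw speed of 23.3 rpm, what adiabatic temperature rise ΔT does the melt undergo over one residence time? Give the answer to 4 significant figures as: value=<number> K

value=9.233 K

Convert throughput: Q = 250.5 kg/h = 250.5/3600 = 0.0695833 kg/s
t_res = M / Q_s = 4.56 ÷ 0.0695833 = 65.5329 s
D = 101.1 mm = 0.1011 m;  h = 7.17 mm = 0.00717 m;  N = 23.3 rpm / 60 = 0.388333 rev/s
γ̇ = π·D·N / h = π · 0.1011 · 0.388333 / 0.00717 = 17.2023 s⁻¹
ΔT = η·γ̇²·t_res / (ρ·cp) = 1112 · (17.2023)² · 65.5329 / (1289 · 1812) = 9.23265 K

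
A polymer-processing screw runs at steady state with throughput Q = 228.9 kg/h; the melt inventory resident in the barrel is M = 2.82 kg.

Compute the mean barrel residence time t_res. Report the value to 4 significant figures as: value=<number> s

Convert throughput: Q = 228.9 kg/h = 228.9/3600 = 0.0635833 kg/s
Mean residence time: t_res = M/Q_s = 2.82 kg / 0.0635833 kg/s = 44.3512 s

value=44.35 s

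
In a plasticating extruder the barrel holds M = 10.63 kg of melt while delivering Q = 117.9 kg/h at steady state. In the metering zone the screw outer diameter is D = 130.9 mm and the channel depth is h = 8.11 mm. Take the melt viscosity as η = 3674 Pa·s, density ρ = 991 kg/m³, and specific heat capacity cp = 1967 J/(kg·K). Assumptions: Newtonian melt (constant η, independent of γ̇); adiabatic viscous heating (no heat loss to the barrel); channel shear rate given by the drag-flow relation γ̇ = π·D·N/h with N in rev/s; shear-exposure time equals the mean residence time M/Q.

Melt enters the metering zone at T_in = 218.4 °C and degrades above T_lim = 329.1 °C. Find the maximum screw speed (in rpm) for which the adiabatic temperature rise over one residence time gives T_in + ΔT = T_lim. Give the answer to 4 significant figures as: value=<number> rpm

Convert throughput: Q = 117.9 kg/h = 117.9/3600 = 0.03275 kg/s
Mean residence time: t_res = M/Q_s = 10.63 kg / 0.03275 kg/s = 324.58 s
D = 130.9 mm = 0.1309 m;  h = 8.11 mm = 0.00811 m
Allowable rise: ΔT_a = T_lim − T_in = 329.1 − 218.4 = 110.7 K
Invert ΔT = ηγ̇²t_res/(ρcp) for γ̇: γ̇_max² = ΔT_a ρ cp / (η t_res) = 110.7·991·1967 / (3674·324.58) = 180.952 s⁻²
γ̇_max = √180.952 = 13.4519 s⁻¹
N_max = γ̇_max h / (πD) = 13.4519·0.00811/(π·0.1309) = 0.265286 rev/s → ×60 = 15.9171 rpm

value=15.92 rpm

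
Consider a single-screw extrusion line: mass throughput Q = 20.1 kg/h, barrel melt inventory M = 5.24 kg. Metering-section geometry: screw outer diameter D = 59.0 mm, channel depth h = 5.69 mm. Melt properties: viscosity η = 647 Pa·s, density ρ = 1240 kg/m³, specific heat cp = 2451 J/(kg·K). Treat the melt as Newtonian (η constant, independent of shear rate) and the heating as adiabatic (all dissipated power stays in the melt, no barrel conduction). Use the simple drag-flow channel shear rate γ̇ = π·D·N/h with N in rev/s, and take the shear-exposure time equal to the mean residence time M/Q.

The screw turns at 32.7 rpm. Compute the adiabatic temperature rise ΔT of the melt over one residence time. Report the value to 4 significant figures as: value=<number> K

value=62.97 K

Q_s = Q / 3600 = 20.1 / 3600 = 0.00558333 kg/s
t_res = M / Q_s = 5.24 ÷ 0.00558333 = 938.507 s
Convert to SI: D = 0.059 m, h = 0.00569 m, N = 32.7/60 = 0.545 rev/s
γ̇ = π D N / h = (π)(0.059)(0.545) / 0.00569 = 17.7536 s⁻¹
Adiabatic rise: ΔT = η γ̇² t_res / (ρ cp) = 647·(17.7536)²·938.507 / (1240·2451) = 62.9723 K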